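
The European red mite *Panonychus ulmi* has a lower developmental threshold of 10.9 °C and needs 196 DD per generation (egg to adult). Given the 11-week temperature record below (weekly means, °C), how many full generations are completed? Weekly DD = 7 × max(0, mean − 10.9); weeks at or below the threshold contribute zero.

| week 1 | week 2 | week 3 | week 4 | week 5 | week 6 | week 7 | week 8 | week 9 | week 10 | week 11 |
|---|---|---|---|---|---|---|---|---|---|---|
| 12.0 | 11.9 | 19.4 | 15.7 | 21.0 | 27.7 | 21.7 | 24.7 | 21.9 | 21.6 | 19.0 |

Weekly DD (7 × max(0, T̄ − 10.9)): 7.7, 7.0, 59.5, 33.6, 70.7, 117.6, 75.6, 96.6, 77.0, 74.9, 56.7.
Season total = 676.9 DD.
Complete generations = ⌊676.9 / 196⌋ = 3.

3 generations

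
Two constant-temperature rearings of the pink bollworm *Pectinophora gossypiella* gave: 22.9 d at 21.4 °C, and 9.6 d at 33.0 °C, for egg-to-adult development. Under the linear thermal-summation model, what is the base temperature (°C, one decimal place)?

Under the model K = D·(T − T_b), so D₁·(T₁ − T_b) = D₂·(T₂ − T_b).
22.9·(21.4 − T_b) = 9.6·(33.0 − T_b)
T_b = (22.9·21.4 − 9.6·33.0) / (22.9 − 9.6) = 173.26 / 13.3 = 13.027 °C ≈ 13.0 °C.

13.0 °C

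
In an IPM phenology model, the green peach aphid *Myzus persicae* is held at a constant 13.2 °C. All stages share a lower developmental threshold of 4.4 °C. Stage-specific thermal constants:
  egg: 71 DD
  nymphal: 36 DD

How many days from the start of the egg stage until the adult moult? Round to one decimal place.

Daily accumulation at 13.2 °C = 13.2 − 4.4 = 8.8 DD/day.
Total K = 71 + 36 = 107 DD.
Total duration = 107 / 8.8 = 12.159 ≈ 12.2 days.

12.2 days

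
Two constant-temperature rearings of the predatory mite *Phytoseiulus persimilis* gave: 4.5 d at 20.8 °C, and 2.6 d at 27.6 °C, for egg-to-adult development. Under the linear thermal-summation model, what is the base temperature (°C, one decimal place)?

11.5 °C

Linear rate model ⇒ the product D·(T − T_b) is constant across temperatures.
4.5·(20.8 − T_b) = 2.6·(27.6 − T_b)
T_b = (4.5·20.8 − 2.6·27.6) / (4.5 − 2.6) = 21.84 / 1.9 = 11.495 °C ≈ 11.5 °C.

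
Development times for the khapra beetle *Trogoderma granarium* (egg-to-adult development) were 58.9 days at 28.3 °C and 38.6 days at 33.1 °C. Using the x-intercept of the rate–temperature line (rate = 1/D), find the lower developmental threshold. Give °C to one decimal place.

19.2 °C

Under the model K = D·(T − T_b), so D₁·(T₁ − T_b) = D₂·(T₂ − T_b).
58.9·(28.3 − T_b) = 38.6·(33.1 − T_b)
T_b = (58.9·28.3 − 38.6·33.1) / (58.9 − 38.6) = 389.21 / 20.3 = 19.173 °C ≈ 19.2 °C.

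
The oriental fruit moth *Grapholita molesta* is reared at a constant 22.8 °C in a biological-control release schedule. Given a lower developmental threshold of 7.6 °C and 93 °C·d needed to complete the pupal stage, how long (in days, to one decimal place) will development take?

6.1 days

Daily accumulation = 22.8 − 7.6 = 15.2 DD/day.
Duration = 93 / 15.2 = 6.118 ≈ 6.1 days.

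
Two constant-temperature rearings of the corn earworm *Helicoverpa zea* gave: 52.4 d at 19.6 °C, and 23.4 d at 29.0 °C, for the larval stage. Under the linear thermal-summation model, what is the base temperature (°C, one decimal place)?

Linear rate model ⇒ the product D·(T − T_b) is constant across temperatures.
52.4·(19.6 − T_b) = 23.4·(29.0 − T_b)
T_b = (52.4·19.6 − 23.4·29.0) / (52.4 − 23.4) = 348.44 / 29.0 = 12.015 °C ≈ 12.0 °C.

12.0 °C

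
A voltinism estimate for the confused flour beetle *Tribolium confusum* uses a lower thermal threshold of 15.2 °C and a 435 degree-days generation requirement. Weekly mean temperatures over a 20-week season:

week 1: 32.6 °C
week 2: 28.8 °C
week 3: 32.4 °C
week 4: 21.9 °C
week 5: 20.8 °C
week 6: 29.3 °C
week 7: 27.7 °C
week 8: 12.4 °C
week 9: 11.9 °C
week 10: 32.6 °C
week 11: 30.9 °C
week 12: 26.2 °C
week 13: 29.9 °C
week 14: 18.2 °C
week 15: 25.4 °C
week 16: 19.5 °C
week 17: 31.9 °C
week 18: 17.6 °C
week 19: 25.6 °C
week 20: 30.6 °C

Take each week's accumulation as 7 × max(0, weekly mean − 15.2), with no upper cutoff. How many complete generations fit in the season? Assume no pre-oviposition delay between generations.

Weekly DD (7 × max(0, T̄ − 15.2)): 121.8, 95.2, 120.4, 46.9, 39.2, 98.7, 87.5, 0.0, 0.0, 121.8, 109.9, 77.0, 102.9, 21.0, 71.4, 30.1, 116.9, 16.8, 72.8, 107.8.
Season total = 1458.1 DD.
Complete generations = ⌊1458.1 / 435⌋ = 3.

3 generations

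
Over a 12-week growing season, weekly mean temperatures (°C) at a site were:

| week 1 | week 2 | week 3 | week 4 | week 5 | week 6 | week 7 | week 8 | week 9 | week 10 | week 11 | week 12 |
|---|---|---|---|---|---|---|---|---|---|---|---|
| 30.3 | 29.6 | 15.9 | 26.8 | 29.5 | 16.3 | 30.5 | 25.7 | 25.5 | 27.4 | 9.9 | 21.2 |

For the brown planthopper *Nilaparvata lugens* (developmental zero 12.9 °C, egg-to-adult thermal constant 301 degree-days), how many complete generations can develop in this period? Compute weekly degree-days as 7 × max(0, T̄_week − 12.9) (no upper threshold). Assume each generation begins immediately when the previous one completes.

Weekly DD (7 × max(0, T̄ − 12.9)): 121.8, 116.9, 21.0, 97.3, 116.2, 23.8, 123.2, 89.6, 88.2, 101.5, 0.0, 58.1.
Season total = 957.6 DD.
Complete generations = ⌊957.6 / 301⌋ = 3.

3 generations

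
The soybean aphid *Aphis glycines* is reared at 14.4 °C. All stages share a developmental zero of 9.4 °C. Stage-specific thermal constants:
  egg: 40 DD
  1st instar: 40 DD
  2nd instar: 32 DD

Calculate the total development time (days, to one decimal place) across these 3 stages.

Daily accumulation at 14.4 °C = 14.4 − 9.4 = 5.0 DD/day.
Total K = 40 + 40 + 32 = 112 DD.
Total duration = 112 / 5.0 = 22.400 ≈ 22.4 days.

22.4 days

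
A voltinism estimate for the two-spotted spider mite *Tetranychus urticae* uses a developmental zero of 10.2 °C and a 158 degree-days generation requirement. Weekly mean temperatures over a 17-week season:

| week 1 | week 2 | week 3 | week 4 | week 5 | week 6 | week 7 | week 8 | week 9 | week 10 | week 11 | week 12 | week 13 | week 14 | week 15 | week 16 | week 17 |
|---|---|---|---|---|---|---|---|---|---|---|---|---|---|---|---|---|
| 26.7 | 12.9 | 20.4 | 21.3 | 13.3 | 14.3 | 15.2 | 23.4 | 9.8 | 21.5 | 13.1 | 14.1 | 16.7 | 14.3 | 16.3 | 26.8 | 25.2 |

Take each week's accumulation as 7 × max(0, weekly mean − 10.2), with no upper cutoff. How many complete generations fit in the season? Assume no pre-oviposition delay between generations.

5 generations

Weekly DD (7 × max(0, T̄ − 10.2)): 115.5, 18.9, 71.4, 77.7, 21.7, 28.7, 35.0, 92.4, 0.0, 79.1, 20.3, 27.3, 45.5, 28.7, 42.7, 116.2, 105.0.
Season total = 926.1 DD.
Complete generations = ⌊926.1 / 158⌋ = 5.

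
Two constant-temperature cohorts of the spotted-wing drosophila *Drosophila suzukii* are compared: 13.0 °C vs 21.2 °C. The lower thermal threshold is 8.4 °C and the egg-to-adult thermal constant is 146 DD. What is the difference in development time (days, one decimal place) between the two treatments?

20.3 days

At 13.0 °C: 146 / (13.0 − 8.4) = 146 / 4.6 = 31.739 d.
At 21.2 °C: 146 / (21.2 − 8.4) = 146 / 12.8 = 11.406 d.
Difference = |31.739 − 11.406| = 20.333 ≈ 20.3 days.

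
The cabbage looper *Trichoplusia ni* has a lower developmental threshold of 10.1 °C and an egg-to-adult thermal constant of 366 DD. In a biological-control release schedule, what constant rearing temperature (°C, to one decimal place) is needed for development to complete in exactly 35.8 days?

20.3 °C

Required daily accumulation = 366 / 35.8 = 10.223 DD/day.
T = T_base + 10.223 = 10.1 + 10.223 = 20.323 ≈ 20.3 °C.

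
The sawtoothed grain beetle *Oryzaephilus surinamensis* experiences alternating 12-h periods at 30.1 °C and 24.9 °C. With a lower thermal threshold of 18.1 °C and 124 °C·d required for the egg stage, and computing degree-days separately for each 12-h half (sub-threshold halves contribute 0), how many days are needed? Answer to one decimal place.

Day half: max(0, 30.1 − 18.1) × 0.5 = 12.0 × 0.5 = 6.00 DD.
Night half: max(0, 24.9 − 18.1) × 0.5 = 6.8 × 0.5 = 3.40 DD.
Per 24 h: 9.40 DD/day.
Duration = 124 / 9.40 = 13.191 ≈ 13.2 days.

13.2 days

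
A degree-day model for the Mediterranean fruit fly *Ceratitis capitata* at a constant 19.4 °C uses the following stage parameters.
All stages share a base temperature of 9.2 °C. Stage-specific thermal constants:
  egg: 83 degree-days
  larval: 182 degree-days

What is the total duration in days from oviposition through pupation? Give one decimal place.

26.0 days

Daily accumulation at 19.4 °C = 19.4 − 9.2 = 10.2 DD/day.
Total K = 83 + 182 = 265 DD.
Total duration = 265 / 10.2 = 25.980 ≈ 26.0 days.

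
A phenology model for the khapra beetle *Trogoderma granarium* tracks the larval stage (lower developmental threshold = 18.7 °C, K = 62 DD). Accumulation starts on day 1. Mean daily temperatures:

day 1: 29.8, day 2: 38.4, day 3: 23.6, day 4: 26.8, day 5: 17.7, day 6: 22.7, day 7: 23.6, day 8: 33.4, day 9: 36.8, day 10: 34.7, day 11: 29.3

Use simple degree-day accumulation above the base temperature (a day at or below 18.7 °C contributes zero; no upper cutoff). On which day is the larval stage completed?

Daily DD above 18.7 °C: 11.1, 19.7, 4.9, 8.1, 0.0, 4.0, 4.9, 14.7, 18.1, 16.0, 10.6.
Cumulative: 11.1, 30.8, 35.7, 43.8, 43.8, 47.8, 52.7, 67.4, 85.5, 101.5, 112.1.
The total first reaches 62 DD on day 8.

day 8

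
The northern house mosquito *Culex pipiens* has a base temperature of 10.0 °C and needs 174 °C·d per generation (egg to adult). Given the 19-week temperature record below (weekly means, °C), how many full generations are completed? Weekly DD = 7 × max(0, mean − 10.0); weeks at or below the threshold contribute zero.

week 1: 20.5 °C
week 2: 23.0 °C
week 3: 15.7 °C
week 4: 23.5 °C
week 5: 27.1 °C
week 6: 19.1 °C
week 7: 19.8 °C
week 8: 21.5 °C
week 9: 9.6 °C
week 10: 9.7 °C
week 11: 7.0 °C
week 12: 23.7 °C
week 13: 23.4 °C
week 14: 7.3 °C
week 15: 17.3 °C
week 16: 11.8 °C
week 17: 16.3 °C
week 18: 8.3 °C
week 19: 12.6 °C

Weekly DD (7 × max(0, T̄ − 10.0)): 73.5, 91.0, 39.9, 94.5, 119.7, 63.7, 68.6, 80.5, 0.0, 0.0, 0.0, 95.9, 93.8, 0.0, 51.1, 12.6, 44.1, 0.0, 18.2.
Season total = 947.1 DD.
Complete generations = ⌊947.1 / 174⌋ = 5.

5 generations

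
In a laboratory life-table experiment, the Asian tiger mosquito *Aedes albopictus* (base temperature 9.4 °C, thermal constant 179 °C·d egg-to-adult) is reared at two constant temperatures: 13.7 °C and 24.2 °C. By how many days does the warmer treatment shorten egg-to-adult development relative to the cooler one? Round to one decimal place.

29.5 days

At 13.7 °C: 179 / (13.7 − 9.4) = 179 / 4.3 = 41.628 d.
At 24.2 °C: 179 / (24.2 − 9.4) = 179 / 14.8 = 12.095 d.
Difference = |41.628 − 12.095| = 29.533 ≈ 29.5 days.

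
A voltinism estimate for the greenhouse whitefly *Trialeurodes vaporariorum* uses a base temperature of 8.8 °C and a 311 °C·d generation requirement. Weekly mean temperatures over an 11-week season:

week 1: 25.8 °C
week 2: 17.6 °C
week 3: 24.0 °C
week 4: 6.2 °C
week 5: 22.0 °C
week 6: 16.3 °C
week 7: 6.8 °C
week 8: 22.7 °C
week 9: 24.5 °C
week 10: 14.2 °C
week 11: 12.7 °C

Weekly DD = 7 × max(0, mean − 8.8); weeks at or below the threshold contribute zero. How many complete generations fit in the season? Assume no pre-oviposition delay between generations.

2 generations

Weekly DD (7 × max(0, T̄ − 8.8)): 119.0, 61.6, 106.4, 0.0, 92.4, 52.5, 0.0, 97.3, 109.9, 37.8, 27.3.
Season total = 704.2 DD.
Complete generations = ⌊704.2 / 311⌋ = 2.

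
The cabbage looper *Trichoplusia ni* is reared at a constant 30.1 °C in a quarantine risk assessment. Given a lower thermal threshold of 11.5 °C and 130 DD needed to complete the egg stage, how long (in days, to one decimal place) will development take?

7.0 days

Daily accumulation = 30.1 − 11.5 = 18.6 DD/day.
Duration = 130 / 18.6 = 6.989 ≈ 7.0 days.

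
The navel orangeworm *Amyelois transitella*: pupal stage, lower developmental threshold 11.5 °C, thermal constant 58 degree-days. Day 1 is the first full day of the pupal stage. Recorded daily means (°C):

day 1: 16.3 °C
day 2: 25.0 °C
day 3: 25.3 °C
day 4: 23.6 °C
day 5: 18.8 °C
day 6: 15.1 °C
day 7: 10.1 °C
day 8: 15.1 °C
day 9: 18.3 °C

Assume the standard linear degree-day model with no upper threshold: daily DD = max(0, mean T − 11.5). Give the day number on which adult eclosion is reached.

day 8

Daily DD above 11.5 °C: 4.8, 13.5, 13.8, 12.1, 7.3, 3.6, 0.0, 3.6, 6.8.
Cumulative: 4.8, 18.3, 32.1, 44.2, 51.5, 55.1, 55.1, 58.7, 65.5.
The total first reaches 58 DD on day 8.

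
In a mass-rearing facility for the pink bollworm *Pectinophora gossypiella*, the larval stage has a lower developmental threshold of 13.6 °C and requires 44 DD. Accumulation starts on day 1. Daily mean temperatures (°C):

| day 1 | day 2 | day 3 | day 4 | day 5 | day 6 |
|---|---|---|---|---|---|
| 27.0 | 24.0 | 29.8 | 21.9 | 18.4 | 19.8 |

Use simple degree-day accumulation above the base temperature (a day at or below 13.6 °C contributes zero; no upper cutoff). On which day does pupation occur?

day 4

Daily DD above 13.6 °C: 13.4, 10.4, 16.2, 8.3, 4.8, 6.2.
Cumulative: 13.4, 23.8, 40.0, 48.3, 53.1, 59.3.
The total first reaches 44 DD on day 4.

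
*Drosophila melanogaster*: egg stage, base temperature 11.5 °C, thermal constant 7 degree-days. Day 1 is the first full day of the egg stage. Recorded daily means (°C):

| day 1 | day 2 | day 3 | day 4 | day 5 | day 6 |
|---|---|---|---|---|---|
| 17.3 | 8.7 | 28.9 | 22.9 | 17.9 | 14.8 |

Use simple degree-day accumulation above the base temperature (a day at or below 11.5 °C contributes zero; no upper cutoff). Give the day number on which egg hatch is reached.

Daily DD above 11.5 °C: 5.8, 0.0, 17.4, 11.4, 6.4, 3.3.
Cumulative: 5.8, 5.8, 23.2, 34.6, 41.0, 44.3.
The total first reaches 7 DD on day 3.

day 3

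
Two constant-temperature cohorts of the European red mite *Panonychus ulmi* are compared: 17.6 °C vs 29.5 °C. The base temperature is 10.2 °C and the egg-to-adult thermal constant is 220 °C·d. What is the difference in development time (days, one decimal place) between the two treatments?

At 17.6 °C: 220 / (17.6 − 10.2) = 220 / 7.4 = 29.730 d.
At 29.5 °C: 220 / (29.5 − 10.2) = 220 / 19.3 = 11.399 d.
Difference = |29.730 − 11.399| = 18.331 ≈ 18.3 days.

18.3 days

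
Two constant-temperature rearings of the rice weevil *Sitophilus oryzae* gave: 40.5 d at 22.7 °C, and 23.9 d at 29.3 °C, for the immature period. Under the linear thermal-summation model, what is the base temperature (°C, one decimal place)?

Linear rate model ⇒ the product D·(T − T_b) is constant across temperatures.
40.5·(22.7 − T_b) = 23.9·(29.3 − T_b)
T_b = (40.5·22.7 − 23.9·29.3) / (40.5 − 23.9) = 219.08 / 16.6 = 13.198 °C ≈ 13.2 °C.

13.2 °C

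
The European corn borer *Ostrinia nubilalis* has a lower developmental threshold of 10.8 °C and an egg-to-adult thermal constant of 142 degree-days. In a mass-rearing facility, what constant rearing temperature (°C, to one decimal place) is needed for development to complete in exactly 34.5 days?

14.9 °C

Required daily accumulation = 142 / 34.5 = 4.116 DD/day.
T = T_base + 4.116 = 10.8 + 4.116 = 14.916 ≈ 14.9 °C.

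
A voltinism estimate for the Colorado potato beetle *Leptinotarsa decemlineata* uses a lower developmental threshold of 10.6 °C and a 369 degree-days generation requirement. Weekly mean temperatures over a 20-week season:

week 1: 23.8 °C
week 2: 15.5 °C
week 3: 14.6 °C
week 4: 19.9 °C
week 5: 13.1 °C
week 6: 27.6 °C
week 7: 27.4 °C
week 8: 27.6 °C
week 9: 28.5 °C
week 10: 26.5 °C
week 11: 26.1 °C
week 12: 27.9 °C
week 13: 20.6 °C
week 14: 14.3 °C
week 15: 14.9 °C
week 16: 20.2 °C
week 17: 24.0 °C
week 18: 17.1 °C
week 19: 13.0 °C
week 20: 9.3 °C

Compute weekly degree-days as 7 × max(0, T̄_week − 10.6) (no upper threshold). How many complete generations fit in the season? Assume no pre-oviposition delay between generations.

3 generations

Weekly DD (7 × max(0, T̄ − 10.6)): 92.4, 34.3, 28.0, 65.1, 17.5, 119.0, 117.6, 119.0, 125.3, 111.3, 108.5, 121.1, 70.0, 25.9, 30.1, 67.2, 93.8, 45.5, 16.8, 0.0.
Season total = 1408.4 DD.
Complete generations = ⌊1408.4 / 369⌋ = 3.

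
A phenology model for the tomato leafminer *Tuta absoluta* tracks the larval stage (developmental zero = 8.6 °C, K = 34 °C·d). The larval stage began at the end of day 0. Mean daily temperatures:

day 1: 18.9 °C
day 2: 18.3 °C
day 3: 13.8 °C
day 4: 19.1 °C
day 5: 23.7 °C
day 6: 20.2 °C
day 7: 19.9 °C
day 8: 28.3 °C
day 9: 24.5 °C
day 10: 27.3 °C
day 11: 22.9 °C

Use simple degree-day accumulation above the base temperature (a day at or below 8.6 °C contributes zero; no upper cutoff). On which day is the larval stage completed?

day 4

Daily DD above 8.6 °C: 10.3, 9.7, 5.2, 10.5, 15.1, 11.6, 11.3, 19.7, 15.9, 18.7, 14.3.
Cumulative: 10.3, 20.0, 25.2, 35.7, 50.8, 62.4, 73.7, 93.4, 109.3, 128.0, 142.3.
The total first reaches 34 DD on day 4.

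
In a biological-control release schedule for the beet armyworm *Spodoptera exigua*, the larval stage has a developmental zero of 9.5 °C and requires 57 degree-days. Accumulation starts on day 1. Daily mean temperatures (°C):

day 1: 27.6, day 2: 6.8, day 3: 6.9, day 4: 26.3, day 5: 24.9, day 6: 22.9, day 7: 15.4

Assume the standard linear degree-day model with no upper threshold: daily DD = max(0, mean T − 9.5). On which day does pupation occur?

day 6

Daily DD above 9.5 °C: 18.1, 0.0, 0.0, 16.8, 15.4, 13.4, 5.9.
Cumulative: 18.1, 18.1, 18.1, 34.9, 50.3, 63.7, 69.6.
The total first reaches 57 DD on day 6.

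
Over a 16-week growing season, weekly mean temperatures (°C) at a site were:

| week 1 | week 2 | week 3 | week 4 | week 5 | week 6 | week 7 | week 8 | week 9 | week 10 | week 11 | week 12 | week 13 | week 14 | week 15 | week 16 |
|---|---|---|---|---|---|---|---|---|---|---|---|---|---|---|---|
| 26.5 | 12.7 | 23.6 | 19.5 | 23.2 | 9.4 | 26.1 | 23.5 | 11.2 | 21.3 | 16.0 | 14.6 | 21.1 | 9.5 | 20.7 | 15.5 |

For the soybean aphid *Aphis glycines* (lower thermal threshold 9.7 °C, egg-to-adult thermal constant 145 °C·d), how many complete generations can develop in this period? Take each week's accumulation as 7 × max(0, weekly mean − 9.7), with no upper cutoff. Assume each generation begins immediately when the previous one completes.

6 generations

Weekly DD (7 × max(0, T̄ − 9.7)): 117.6, 21.0, 97.3, 68.6, 94.5, 0.0, 114.8, 96.6, 10.5, 81.2, 44.1, 34.3, 79.8, 0.0, 77.0, 40.6.
Season total = 977.9 DD.
Complete generations = ⌊977.9 / 145⌋ = 6.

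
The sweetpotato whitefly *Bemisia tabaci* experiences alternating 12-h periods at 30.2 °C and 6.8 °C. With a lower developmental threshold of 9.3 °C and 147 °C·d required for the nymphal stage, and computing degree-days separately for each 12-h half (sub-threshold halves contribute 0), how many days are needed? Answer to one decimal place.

14.1 days

Day half: max(0, 30.2 − 9.3) × 0.5 = 20.9 × 0.5 = 10.45 DD.
Night half: max(0, 6.8 − 9.3) × 0.5 = 0.0 × 0.5 = 0.00 DD.
Per 24 h: 10.45 DD/day.
Duration = 147 / 10.45 = 14.067 ≈ 14.1 days.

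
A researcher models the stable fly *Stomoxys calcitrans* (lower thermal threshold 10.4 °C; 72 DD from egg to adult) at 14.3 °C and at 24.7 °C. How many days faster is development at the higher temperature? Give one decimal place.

13.4 days

At 14.3 °C: 72 / (14.3 − 10.4) = 72 / 3.9 = 18.462 d.
At 24.7 °C: 72 / (24.7 − 10.4) = 72 / 14.3 = 5.035 d.
Difference = |18.462 − 5.035| = 13.427 ≈ 13.4 days.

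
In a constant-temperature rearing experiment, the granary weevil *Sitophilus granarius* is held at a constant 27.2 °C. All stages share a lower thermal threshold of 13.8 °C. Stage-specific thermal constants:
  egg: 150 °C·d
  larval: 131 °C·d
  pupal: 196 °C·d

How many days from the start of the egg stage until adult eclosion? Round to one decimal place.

35.6 days

Daily accumulation at 27.2 °C = 27.2 − 13.8 = 13.4 DD/day.
Total K = 150 + 131 + 196 = 477 DD.
Total duration = 477 / 13.4 = 35.597 ≈ 35.6 days.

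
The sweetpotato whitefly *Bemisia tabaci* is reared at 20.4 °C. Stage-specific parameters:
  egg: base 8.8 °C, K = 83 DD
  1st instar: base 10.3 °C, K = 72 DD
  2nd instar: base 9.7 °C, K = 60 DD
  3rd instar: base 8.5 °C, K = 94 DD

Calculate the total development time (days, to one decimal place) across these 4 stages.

27.8 days

egg: 83 / (20.4 − 8.8) = 83 / 11.6 = 7.155 d.
1st instar: 72 / (20.4 − 10.3) = 72 / 10.1 = 7.129 d.
2nd instar: 60 / (20.4 − 9.7) = 60 / 10.7 = 5.607 d.
3rd instar: 94 / (20.4 − 8.5) = 94 / 11.9 = 7.899 d.
Sum = 27.791 ≈ 27.8 days.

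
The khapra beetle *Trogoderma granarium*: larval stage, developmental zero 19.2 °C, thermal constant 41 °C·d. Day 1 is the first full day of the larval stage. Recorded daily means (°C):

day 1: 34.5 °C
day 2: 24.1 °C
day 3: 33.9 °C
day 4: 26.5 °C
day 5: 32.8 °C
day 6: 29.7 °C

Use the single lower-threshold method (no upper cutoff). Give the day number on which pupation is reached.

Daily DD above 19.2 °C: 15.3, 4.9, 14.7, 7.3, 13.6, 10.5.
Cumulative: 15.3, 20.2, 34.9, 42.2, 55.8, 66.3.
The total first reaches 41 DD on day 4.

day 4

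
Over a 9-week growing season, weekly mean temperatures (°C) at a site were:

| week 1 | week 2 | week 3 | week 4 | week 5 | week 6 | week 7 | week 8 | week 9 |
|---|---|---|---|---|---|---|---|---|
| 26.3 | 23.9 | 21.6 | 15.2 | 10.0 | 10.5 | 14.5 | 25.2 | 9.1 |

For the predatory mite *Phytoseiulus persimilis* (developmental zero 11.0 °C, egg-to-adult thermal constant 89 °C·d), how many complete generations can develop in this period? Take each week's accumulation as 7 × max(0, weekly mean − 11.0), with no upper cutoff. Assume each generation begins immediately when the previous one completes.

Weekly DD (7 × max(0, T̄ − 11.0)): 107.1, 90.3, 74.2, 29.4, 0.0, 0.0, 24.5, 99.4, 0.0.
Season total = 424.9 DD.
Complete generations = ⌊424.9 / 89⌋ = 4.

4 generations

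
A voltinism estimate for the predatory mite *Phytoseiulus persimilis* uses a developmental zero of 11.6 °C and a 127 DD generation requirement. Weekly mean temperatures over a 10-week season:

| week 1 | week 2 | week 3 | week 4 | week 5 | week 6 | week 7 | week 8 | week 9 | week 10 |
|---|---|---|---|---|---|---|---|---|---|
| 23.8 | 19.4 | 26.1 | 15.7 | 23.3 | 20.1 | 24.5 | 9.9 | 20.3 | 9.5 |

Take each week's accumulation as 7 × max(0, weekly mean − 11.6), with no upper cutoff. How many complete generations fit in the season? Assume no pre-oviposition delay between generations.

4 generations

Weekly DD (7 × max(0, T̄ − 11.6)): 85.4, 54.6, 101.5, 28.7, 81.9, 59.5, 90.3, 0.0, 60.9, 0.0.
Season total = 562.8 DD.
Complete generations = ⌊562.8 / 127⌋ = 4.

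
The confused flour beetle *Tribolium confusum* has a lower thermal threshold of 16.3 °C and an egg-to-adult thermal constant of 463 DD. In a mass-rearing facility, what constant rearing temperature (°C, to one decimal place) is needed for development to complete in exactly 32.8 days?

Required daily accumulation = 463 / 32.8 = 14.116 DD/day.
T = T_base + 14.116 = 16.3 + 14.116 = 30.416 ≈ 30.4 °C.

30.4 °C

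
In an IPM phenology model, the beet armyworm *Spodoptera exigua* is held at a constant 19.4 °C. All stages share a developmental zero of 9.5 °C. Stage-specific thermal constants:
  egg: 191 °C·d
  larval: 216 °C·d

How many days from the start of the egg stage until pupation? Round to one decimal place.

41.1 days

Daily accumulation at 19.4 °C = 19.4 − 9.5 = 9.9 DD/day.
Total K = 191 + 216 = 407 DD.
Total duration = 407 / 9.9 = 41.111 ≈ 41.1 days.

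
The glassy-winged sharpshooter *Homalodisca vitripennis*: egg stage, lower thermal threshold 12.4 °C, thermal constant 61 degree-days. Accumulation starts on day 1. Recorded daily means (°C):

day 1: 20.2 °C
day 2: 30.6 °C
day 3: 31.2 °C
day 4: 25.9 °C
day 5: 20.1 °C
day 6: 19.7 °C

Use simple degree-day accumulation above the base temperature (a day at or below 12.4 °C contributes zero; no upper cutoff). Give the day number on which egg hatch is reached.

Daily DD above 12.4 °C: 7.8, 18.2, 18.8, 13.5, 7.7, 7.3.
Cumulative: 7.8, 26.0, 44.8, 58.3, 66.0, 73.3.
The total first reaches 61 DD on day 5.

day 5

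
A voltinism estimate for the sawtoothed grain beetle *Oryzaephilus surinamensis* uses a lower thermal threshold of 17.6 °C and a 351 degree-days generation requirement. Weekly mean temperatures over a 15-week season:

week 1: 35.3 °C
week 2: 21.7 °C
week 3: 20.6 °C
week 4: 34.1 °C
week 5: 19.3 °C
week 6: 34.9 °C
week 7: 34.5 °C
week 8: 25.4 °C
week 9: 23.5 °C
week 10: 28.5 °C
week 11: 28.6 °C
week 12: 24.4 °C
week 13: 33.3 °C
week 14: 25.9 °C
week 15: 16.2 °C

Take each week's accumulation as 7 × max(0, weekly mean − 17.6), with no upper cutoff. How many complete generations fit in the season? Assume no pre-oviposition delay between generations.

2 generations

Weekly DD (7 × max(0, T̄ − 17.6)): 123.9, 28.7, 21.0, 115.5, 11.9, 121.1, 118.3, 54.6, 41.3, 76.3, 77.0, 47.6, 109.9, 58.1, 0.0.
Season total = 1005.2 DD.
Complete generations = ⌊1005.2 / 351⌋ = 2.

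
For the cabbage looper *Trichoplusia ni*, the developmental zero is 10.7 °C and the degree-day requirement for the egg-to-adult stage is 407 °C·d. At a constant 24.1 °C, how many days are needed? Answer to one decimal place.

30.4 days

Daily accumulation = 24.1 − 10.7 = 13.4 DD/day.
Duration = 407 / 13.4 = 30.373 ≈ 30.4 days.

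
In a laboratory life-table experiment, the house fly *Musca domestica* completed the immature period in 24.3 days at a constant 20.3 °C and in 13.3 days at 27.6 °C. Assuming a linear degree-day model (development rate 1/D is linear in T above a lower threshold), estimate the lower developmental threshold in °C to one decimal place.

11.5 °C

Under the model K = D·(T − T_b), so D₁·(T₁ − T_b) = D₂·(T₂ − T_b).
24.3·(20.3 − T_b) = 13.3·(27.6 − T_b)
T_b = (24.3·20.3 − 13.3·27.6) / (24.3 − 13.3) = 126.21 / 11.0 = 11.474 °C ≈ 11.5 °C.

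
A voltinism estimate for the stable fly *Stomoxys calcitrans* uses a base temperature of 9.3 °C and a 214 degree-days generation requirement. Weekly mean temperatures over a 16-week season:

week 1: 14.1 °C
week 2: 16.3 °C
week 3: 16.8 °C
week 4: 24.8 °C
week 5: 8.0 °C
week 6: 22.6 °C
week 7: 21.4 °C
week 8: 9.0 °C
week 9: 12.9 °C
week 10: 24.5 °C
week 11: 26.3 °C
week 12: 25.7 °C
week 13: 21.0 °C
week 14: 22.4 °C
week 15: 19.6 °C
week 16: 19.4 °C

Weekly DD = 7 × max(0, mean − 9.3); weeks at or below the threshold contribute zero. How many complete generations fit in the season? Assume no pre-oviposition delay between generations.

5 generations

Weekly DD (7 × max(0, T̄ − 9.3)): 33.6, 49.0, 52.5, 108.5, 0.0, 93.1, 84.7, 0.0, 25.2, 106.4, 119.0, 114.8, 81.9, 91.7, 72.1, 70.7.
Season total = 1103.2 DD.
Complete generations = ⌊1103.2 / 214⌋ = 5.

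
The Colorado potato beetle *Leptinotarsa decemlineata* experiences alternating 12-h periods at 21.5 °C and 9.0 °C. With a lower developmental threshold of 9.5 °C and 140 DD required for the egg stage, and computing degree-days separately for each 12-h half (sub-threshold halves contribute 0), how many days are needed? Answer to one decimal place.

23.3 days

Day half: max(0, 21.5 − 9.5) × 0.5 = 12.0 × 0.5 = 6.00 DD.
Night half: max(0, 9.0 − 9.5) × 0.5 = 0.0 × 0.5 = 0.00 DD.
Per 24 h: 6.00 DD/day.
Duration = 140 / 6.00 = 23.333 ≈ 23.3 days.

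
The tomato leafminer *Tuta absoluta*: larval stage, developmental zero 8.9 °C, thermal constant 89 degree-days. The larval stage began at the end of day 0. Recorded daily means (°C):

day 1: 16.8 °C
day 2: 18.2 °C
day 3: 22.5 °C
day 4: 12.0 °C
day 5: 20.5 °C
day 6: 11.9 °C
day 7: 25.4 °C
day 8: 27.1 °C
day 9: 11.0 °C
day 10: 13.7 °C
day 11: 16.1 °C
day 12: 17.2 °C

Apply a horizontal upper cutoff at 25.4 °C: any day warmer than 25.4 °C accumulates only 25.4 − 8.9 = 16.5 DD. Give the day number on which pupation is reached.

day 11

Daily DD above 8.9 °C (capped at 16.5): 7.9, 9.3, 13.6, 3.1, 11.6, 3.0, 16.5, 16.5, 2.1, 4.8, 7.2, 8.3.
Cumulative: 7.9, 17.2, 30.8, 33.9, 45.5, 48.5, 65.0, 81.5, 83.6, 88.4, 95.6, 103.9.
The total first reaches 89 DD on day 11.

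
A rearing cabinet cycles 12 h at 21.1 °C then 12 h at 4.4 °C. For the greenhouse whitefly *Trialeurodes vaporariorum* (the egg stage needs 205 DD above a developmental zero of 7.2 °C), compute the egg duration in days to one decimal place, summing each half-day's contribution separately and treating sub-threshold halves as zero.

Day half: max(0, 21.1 − 7.2) × 0.5 = 13.9 × 0.5 = 6.95 DD.
Night half: max(0, 4.4 − 7.2) × 0.5 = 0.0 × 0.5 = 0.00 DD.
Per 24 h: 6.95 DD/day.
Duration = 205 / 6.95 = 29.496 ≈ 29.5 days.

29.5 days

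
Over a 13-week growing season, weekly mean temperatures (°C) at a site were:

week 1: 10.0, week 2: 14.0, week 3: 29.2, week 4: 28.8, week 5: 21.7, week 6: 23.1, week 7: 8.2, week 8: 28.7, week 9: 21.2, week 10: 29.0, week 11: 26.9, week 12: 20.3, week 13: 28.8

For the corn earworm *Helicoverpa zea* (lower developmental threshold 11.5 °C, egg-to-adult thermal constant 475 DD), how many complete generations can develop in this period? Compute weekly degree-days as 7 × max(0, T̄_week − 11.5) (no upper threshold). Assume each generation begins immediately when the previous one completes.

Weekly DD (7 × max(0, T̄ − 11.5)): 0.0, 17.5, 123.9, 121.1, 71.4, 81.2, 0.0, 120.4, 67.9, 122.5, 107.8, 61.6, 121.1.
Season total = 1016.4 DD.
Complete generations = ⌊1016.4 / 475⌋ = 2.

2 generations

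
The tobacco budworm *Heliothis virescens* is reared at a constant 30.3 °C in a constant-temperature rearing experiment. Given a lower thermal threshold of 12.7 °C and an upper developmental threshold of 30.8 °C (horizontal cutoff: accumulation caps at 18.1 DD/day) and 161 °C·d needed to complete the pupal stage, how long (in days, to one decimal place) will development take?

Daily accumulation = 30.3 − 12.7 = 17.6 DD/day.
Duration = 161 / 17.6 = 9.148 ≈ 9.1 days.

9.1 days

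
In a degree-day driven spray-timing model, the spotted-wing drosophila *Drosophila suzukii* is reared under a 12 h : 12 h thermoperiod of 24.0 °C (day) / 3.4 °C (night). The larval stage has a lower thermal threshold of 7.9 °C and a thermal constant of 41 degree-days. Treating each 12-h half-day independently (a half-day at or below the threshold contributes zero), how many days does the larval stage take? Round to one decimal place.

Day half: max(0, 24.0 − 7.9) × 0.5 = 16.1 × 0.5 = 8.05 DD.
Night half: max(0, 3.4 − 7.9) × 0.5 = 0.0 × 0.5 = 0.00 DD.
Per 24 h: 8.05 DD/day.
Duration = 41 / 8.05 = 5.093 ≈ 5.1 days.

5.1 days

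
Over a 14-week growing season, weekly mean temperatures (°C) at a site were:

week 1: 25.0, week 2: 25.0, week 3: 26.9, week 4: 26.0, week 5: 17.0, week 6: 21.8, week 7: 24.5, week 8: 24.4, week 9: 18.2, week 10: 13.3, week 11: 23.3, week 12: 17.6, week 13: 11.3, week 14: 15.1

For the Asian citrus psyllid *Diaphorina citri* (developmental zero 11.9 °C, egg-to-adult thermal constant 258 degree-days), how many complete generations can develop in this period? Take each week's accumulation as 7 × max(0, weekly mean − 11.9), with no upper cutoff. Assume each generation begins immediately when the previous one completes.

Weekly DD (7 × max(0, T̄ − 11.9)): 91.7, 91.7, 105.0, 98.7, 35.7, 69.3, 88.2, 87.5, 44.1, 9.8, 79.8, 39.9, 0.0, 22.4.
Season total = 863.8 DD.
Complete generations = ⌊863.8 / 258⌋ = 3.

3 generations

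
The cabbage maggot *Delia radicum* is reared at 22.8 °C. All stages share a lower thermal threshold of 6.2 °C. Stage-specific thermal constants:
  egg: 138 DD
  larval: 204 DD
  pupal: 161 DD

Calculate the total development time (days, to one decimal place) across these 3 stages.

Daily accumulation at 22.8 °C = 22.8 − 6.2 = 16.6 DD/day.
Total K = 138 + 204 + 161 = 503 DD.
Total duration = 503 / 16.6 = 30.301 ≈ 30.3 days.

30.3 days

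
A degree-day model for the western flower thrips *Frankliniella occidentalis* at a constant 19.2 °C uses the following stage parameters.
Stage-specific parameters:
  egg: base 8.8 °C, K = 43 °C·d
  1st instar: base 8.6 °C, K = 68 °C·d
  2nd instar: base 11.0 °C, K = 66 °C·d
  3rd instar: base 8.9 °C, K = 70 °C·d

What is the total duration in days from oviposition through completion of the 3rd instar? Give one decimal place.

25.4 days

egg: 43 / (19.2 − 8.8) = 43 / 10.4 = 4.135 d.
1st instar: 68 / (19.2 − 8.6) = 68 / 10.6 = 6.415 d.
2nd instar: 66 / (19.2 − 11.0) = 66 / 8.2 = 8.049 d.
3rd instar: 70 / (19.2 − 8.9) = 70 / 10.3 = 6.796 d.
Sum = 25.395 ≈ 25.4 days.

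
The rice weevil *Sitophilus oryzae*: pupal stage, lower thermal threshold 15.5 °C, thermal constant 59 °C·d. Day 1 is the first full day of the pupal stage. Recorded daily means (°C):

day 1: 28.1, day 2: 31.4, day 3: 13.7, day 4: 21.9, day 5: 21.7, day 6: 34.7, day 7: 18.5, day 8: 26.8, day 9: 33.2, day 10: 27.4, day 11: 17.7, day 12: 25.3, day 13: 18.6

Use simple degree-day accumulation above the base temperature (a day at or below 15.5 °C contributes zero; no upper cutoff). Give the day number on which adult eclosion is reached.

day 6

Daily DD above 15.5 °C: 12.6, 15.9, 0.0, 6.4, 6.2, 19.2, 3.0, 11.3, 17.7, 11.9, 2.2, 9.8, 3.1.
Cumulative: 12.6, 28.5, 28.5, 34.9, 41.1, 60.3, 63.3, 74.6, 92.3, 104.2, 106.4, 116.2, 119.3.
The total first reaches 59 DD on day 6.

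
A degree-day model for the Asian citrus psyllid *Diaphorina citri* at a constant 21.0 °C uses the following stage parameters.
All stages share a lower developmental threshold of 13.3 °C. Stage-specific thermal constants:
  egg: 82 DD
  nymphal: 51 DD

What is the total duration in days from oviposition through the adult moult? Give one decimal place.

17.3 days

Daily accumulation at 21.0 °C = 21.0 − 13.3 = 7.7 DD/day.
Total K = 82 + 51 = 133 DD.
Total duration = 133 / 7.7 = 17.273 ≈ 17.3 days.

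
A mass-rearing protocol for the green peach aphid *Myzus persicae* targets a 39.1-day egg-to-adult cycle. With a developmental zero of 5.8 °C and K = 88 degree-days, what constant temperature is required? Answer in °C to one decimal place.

8.1 °C

Required daily accumulation = 88 / 39.1 = 2.251 DD/day.
T = T_base + 2.251 = 5.8 + 2.251 = 8.051 ≈ 8.1 °C.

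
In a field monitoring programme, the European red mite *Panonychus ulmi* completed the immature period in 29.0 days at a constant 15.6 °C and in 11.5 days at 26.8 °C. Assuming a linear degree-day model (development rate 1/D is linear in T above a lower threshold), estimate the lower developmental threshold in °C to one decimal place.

Under the model K = D·(T − T_b), so D₁·(T₁ − T_b) = D₂·(T₂ − T_b).
29.0·(15.6 − T_b) = 11.5·(26.8 − T_b)
T_b = (29.0·15.6 − 11.5·26.8) / (29.0 − 11.5) = 144.20 / 17.5 = 8.240 °C ≈ 8.2 °C.

8.2 °C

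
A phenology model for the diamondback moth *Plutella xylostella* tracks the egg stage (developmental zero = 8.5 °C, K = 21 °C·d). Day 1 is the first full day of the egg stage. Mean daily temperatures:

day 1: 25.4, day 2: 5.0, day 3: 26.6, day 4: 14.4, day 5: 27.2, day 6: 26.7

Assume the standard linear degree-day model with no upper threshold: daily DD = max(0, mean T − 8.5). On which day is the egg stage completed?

Daily DD above 8.5 °C: 16.9, 0.0, 18.1, 5.9, 18.7, 18.2.
Cumulative: 16.9, 16.9, 35.0, 40.9, 59.6, 77.8.
The total first reaches 21 DD on day 3.

day 3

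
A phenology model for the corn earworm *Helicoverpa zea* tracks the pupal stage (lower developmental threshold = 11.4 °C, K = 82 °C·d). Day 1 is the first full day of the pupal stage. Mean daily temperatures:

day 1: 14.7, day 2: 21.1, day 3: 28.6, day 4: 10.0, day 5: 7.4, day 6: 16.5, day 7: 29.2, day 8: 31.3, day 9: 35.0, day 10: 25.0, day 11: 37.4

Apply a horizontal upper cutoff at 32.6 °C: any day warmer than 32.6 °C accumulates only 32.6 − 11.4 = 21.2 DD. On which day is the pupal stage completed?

day 9

Daily DD above 11.4 °C (capped at 21.2): 3.3, 9.7, 17.2, 0.0, 0.0, 5.1, 17.8, 19.9, 21.2, 13.6, 21.2.
Cumulative: 3.3, 13.0, 30.2, 30.2, 30.2, 35.3, 53.1, 73.0, 94.2, 107.8, 129.0.
The total first reaches 82 DD on day 9.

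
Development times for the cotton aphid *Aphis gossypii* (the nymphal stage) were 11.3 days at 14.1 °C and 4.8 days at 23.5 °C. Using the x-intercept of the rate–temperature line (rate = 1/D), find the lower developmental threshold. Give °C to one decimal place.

7.2 °C

Under the model K = D·(T − T_b), so D₁·(T₁ − T_b) = D₂·(T₂ − T_b).
11.3·(14.1 − T_b) = 4.8·(23.5 − T_b)
T_b = (11.3·14.1 − 4.8·23.5) / (11.3 − 4.8) = 46.53 / 6.5 = 7.158 °C ≈ 7.2 °C.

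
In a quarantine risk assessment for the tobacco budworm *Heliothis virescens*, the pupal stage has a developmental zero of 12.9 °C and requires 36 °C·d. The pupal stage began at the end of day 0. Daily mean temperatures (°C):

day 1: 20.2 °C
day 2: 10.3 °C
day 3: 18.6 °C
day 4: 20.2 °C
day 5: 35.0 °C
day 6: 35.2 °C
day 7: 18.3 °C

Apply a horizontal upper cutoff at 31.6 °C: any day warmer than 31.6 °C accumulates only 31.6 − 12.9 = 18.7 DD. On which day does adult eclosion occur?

day 5

Daily DD above 12.9 °C (capped at 18.7): 7.3, 0.0, 5.7, 7.3, 18.7, 18.7, 5.4.
Cumulative: 7.3, 7.3, 13.0, 20.3, 39.0, 57.7, 63.1.
The total first reaches 36 DD on day 5.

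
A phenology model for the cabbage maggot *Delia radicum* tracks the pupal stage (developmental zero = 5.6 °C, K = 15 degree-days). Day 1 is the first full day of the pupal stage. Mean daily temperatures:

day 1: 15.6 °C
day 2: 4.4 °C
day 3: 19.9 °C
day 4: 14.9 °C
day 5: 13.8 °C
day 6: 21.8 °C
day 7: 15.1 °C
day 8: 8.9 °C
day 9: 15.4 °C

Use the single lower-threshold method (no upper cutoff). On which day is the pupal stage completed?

day 3

Daily DD above 5.6 °C: 10.0, 0.0, 14.3, 9.3, 8.2, 16.2, 9.5, 3.3, 9.8.
Cumulative: 10.0, 10.0, 24.3, 33.6, 41.8, 58.0, 67.5, 70.8, 80.6.
The total first reaches 15 DD on day 3.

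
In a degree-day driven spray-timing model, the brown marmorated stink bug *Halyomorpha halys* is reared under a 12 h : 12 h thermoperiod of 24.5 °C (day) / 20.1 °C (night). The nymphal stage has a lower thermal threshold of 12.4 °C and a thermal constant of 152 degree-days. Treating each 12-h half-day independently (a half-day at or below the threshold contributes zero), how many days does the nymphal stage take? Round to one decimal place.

15.4 days

Day half: max(0, 24.5 − 12.4) × 0.5 = 12.1 × 0.5 = 6.05 DD.
Night half: max(0, 20.1 − 12.4) × 0.5 = 7.7 × 0.5 = 3.85 DD.
Per 24 h: 9.90 DD/day.
Duration = 152 / 9.90 = 15.354 ≈ 15.4 days.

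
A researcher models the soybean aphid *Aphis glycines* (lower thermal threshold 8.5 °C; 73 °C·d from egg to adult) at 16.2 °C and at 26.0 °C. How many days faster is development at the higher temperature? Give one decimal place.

At 16.2 °C: 73 / (16.2 − 8.5) = 73 / 7.7 = 9.481 d.
At 26.0 °C: 73 / (26.0 − 8.5) = 73 / 17.5 = 4.171 d.
Difference = |9.481 − 4.171| = 5.309 ≈ 5.3 days.

5.3 days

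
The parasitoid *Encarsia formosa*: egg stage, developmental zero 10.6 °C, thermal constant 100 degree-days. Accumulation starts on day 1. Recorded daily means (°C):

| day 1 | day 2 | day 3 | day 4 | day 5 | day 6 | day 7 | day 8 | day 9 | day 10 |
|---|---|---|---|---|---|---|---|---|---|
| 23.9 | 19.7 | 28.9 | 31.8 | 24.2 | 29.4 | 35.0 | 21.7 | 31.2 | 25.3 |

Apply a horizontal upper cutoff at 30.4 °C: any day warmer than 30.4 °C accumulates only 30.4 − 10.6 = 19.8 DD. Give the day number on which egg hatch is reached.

day 7

Daily DD above 10.6 °C (capped at 19.8): 13.3, 9.1, 18.3, 19.8, 13.6, 18.8, 19.8, 11.1, 19.8, 14.7.
Cumulative: 13.3, 22.4, 40.7, 60.5, 74.1, 92.9, 112.7, 123.8, 143.6, 158.3.
The total first reaches 100 DD on day 7.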